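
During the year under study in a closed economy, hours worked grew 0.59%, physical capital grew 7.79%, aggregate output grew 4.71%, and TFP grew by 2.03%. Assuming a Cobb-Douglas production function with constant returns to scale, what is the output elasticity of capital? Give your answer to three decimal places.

gY = gA + α·gK + (1−α)·gL, so gY − gA − gL = α(gK − gL).
4.71 − 2.03 − 0.59 = α × (7.79 − 0.59).
2.09 = 7.2 α, so α = 0.29028.

0.290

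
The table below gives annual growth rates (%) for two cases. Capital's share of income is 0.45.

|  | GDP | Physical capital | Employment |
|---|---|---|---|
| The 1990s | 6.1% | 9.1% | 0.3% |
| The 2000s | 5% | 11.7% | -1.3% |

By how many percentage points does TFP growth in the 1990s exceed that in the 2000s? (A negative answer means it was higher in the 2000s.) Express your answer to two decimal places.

1.39 percentage points

Labor's share = 1 − 0.45 = 0.55.
The 1990s: TFP = 6.1 − 4.095 − 0.165 = 1.84%.
The 2000s: TFP = 5 − 5.265 + 0.715 = 0.45%.
Difference = 1.84 − (0.45) = 1.39 pp.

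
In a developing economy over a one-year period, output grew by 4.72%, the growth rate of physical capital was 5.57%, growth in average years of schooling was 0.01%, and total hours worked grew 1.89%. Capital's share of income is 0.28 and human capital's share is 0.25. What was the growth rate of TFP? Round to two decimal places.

Labor's share = 1 − 0.28 − 0.25 = 0.47.
Physical capital: 0.28 × 5.57 = 1.5596 pp.
Average years of schooling: 0.25 × 0.01 = 0.0025 pp.
Total hours worked: 0.47 × 1.89 = 0.8883 pp.
TFP growth = 4.72 − 2.4504 = 2.2696%.

2.27%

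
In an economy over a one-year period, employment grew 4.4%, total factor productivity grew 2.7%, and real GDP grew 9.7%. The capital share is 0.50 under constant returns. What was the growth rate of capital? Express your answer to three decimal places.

Labor's share = 1 − 0.5 = 0.5.
gY = gA + 0.5×4.4 + 0.5×g.
0.5×g = 9.7 − 2.7 − 2.2 = 4.8.
g = 4.8 / 0.5 = 9.6%.

Capital grew 9.600%.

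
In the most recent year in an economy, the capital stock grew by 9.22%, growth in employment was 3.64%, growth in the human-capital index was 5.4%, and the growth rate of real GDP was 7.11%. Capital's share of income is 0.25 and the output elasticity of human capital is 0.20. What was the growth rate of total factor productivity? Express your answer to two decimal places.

Labor's share = 1 − 0.25 − 0.2 = 0.55.
The capital stock: 0.25 × 9.22 = 2.305 pp.
The human-capital index: 0.2 × 5.4 = 1.08 pp.
Employment: 0.55 × 3.64 = 2.002 pp.
TFP growth = 7.11 − 5.387 = 1.723%.

Total factor productivity growth was 1.72%.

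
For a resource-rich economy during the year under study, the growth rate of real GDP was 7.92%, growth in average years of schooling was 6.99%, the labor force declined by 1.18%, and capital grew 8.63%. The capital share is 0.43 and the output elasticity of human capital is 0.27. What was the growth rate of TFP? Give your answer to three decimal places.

2.676%

Labor's share = 1 − 0.43 − 0.27 = 0.3.
Capital: 0.43 × 8.63 = 3.7109 pp.
Average years of schooling: 0.27 × 6.99 = 1.8873 pp.
The labor force: 0.3 × (-1.18) = -0.354 pp.
TFP growth = 7.92 − 5.2442 = 2.6758%.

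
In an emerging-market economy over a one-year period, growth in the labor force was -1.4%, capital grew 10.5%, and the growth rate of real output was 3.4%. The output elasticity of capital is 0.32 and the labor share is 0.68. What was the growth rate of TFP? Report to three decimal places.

TFP growth was 0.992%.

Labor's share = 1 − 0.32 = 0.68.
Capital: 0.32 × 10.5 = 3.36 pp.
The labor force: 0.68 × (-1.4) = -0.952 pp.
TFP growth = 3.4 − 2.408 = 0.992%.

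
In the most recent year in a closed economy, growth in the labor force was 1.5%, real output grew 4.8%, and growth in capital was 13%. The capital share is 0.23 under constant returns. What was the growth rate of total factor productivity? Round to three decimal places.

0.655%

Labor's share = 1 − 0.23 = 0.77.
Capital: 0.23 × 13 = 2.99 pp.
The labor force: 0.77 × 1.5 = 1.155 pp.
TFP growth = 4.8 − 4.145 = 0.655%.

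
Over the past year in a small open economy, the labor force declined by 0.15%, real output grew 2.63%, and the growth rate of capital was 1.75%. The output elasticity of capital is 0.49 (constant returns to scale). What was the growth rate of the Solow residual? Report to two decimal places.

The Solow residual grew 1.85%.

Labor's share = 1 − 0.49 = 0.51.
Capital: 0.49 × 1.75 = 0.8575 pp.
The labor force: 0.51 × (-0.15) = -0.0765 pp.
TFP growth = 2.63 − 0.781 = 1.849%.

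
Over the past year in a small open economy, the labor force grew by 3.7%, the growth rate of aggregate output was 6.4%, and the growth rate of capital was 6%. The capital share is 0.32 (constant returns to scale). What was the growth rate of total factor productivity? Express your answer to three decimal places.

Labor's share = 1 − 0.32 = 0.68.
Capital: 0.32 × 6 = 1.92 pp.
The labor force: 0.68 × 3.7 = 2.516 pp.
TFP growth = 6.4 − 4.436 = 1.964%.

1.964%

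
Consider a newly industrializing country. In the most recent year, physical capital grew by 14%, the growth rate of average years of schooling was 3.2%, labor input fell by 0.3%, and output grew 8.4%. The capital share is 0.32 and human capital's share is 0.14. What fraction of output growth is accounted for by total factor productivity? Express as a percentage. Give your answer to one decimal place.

Labor's share = 1 − 0.32 − 0.14 = 0.54.
Physical capital: 0.32 × 14 = 4.48 pp.
Average years of schooling: 0.14 × 3.2 = 0.448 pp.
Labor input: 0.54 × (-0.3) = -0.162 pp.
TFP growth = 8.4 − 4.766 = 3.634%.
TFP share of growth = 3.634 / 8.4 × 100 = 43.262%.

43.3%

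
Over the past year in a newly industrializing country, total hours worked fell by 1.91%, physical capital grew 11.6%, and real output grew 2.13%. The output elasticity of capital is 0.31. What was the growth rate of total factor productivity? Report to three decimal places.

-0.148%

Labor's share = 1 − 0.31 = 0.69.
Physical capital: 0.31 × 11.6 = 3.596 pp.
Total hours worked: 0.69 × (-1.91) = -1.3179 pp.
TFP growth = 2.13 − 2.2781 = -0.1481%.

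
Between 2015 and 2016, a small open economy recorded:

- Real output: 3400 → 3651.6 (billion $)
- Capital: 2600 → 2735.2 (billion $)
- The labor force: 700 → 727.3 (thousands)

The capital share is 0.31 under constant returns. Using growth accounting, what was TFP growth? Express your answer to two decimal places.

Real output growth = (3651.6 − 3400) / 3400 = 7.4%.
Capital growth = (2735.2 − 2600) / 2600 = 5.2%.
The labor force growth = (727.3 − 700) / 700 = 3.9%.
Labor's share = 1 − 0.31 = 0.69.
Capital: 0.31 × 5.2 = 1.612 pp.
The labor force: 0.69 × 3.9 = 2.691 pp.
TFP growth = 7.4 − 4.303 = 3.097%.

3.10%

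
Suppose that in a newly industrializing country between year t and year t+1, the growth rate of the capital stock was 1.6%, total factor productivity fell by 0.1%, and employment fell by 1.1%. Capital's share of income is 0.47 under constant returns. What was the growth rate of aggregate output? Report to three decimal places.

0.069%

Labor's share = 1 − 0.47 = 0.53.
The capital stock: 0.47 × 1.6 = 0.752 pp.
Employment: 0.53 × (-1.1) = -0.583 pp.
Output growth = -0.1 + 0.169 = 0.069%.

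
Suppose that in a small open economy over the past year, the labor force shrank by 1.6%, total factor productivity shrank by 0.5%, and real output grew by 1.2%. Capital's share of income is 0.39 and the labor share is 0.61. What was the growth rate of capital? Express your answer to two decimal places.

Capital grew 6.86%.

Labor's share = 1 − 0.39 = 0.61.
gY = gA + 0.61×(-1.6) + 0.39×g.
0.39×g = 1.2 + 0.5 + 0.976 = 2.676.
g = 2.676 / 0.39 = 6.8615%.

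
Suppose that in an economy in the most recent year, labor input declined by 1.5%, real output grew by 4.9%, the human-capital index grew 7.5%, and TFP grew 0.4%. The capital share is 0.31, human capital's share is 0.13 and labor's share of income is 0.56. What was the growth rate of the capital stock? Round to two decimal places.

14.08%

Labor's share = 1 − 0.31 − 0.13 = 0.56.
gY = gA + 0.13×7.5 + 0.56×(-1.5) + 0.31×g.
0.31×g = 4.9 − 0.4 − 0.135 = 4.365.
g = 4.365 / 0.31 = 14.0806%.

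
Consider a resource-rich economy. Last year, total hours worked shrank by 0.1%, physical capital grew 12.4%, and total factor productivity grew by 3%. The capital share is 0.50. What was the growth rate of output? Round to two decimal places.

Labor's share = 1 − 0.5 = 0.5.
Physical capital: 0.5 × 12.4 = 6.2 pp.
Total hours worked: 0.5 × (-0.1) = -0.05 pp.
Output growth = 3 + 6.15 = 9.15%.

Output growth was 9.15%.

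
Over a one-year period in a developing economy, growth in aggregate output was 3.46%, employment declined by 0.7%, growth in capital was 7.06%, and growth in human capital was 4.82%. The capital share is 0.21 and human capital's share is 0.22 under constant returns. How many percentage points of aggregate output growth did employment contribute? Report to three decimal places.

-0.399

Labor's share = 1 − 0.21 − 0.22 = 0.57.
Contribution = share × growth = 0.57 × (-0.7) = -0.399 pp.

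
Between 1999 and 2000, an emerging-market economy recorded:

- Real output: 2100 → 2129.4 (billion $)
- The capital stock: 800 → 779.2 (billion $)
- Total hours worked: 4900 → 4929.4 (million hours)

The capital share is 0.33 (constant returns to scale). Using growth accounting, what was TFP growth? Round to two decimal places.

1.86%

Real output growth = (2129.4 − 2100) / 2100 = 1.4%.
The capital stock growth = (779.2 − 800) / 800 = -2.6%.
Total hours worked growth = (4929.4 − 4900) / 4900 = 0.6%.
Labor's share = 1 − 0.33 = 0.67.
The capital stock: 0.33 × (-2.6) = -0.858 pp.
Total hours worked: 0.67 × 0.6 = 0.402 pp.
TFP growth = 1.4 + 0.456 = 1.856%.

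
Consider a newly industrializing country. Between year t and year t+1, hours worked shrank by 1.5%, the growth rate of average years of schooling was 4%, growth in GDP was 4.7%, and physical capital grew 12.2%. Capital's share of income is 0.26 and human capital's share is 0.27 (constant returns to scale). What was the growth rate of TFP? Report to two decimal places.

Labor's share = 1 − 0.26 − 0.27 = 0.47.
Physical capital: 0.26 × 12.2 = 3.172 pp.
Average years of schooling: 0.27 × 4 = 1.08 pp.
Hours worked: 0.47 × (-1.5) = -0.705 pp.
TFP growth = 4.7 − 3.547 = 1.153%.

1.15%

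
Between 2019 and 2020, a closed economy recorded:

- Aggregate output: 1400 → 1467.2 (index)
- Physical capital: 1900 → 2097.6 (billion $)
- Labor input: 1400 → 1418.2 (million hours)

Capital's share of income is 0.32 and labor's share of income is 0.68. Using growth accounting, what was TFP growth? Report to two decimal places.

TFP grew 0.59%.

Aggregate output growth = (1467.2 − 1400) / 1400 = 4.8%.
Physical capital growth = (2097.6 − 1900) / 1900 = 10.4%.
Labor input growth = (1418.2 − 1400) / 1400 = 1.3%.
Labor's share = 1 − 0.32 = 0.68.
Physical capital: 0.32 × 10.4 = 3.328 pp.
Labor input: 0.68 × 1.3 = 0.884 pp.
TFP growth = 4.8 − 4.212 = 0.588%.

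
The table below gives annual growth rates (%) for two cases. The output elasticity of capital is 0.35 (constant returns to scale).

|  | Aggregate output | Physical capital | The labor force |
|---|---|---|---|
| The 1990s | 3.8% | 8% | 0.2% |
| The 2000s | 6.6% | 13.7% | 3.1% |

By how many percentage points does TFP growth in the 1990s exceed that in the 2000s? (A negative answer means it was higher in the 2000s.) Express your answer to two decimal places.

Labor's share = 1 − 0.35 = 0.65.
The 1990s: TFP = 3.8 − 2.8 − 0.13 = 0.87%.
The 2000s: TFP = 6.6 − 4.795 − 2.015 = -0.21%.
Difference = 0.87 − (-0.21) = 1.08 pp.

1.08 percentage points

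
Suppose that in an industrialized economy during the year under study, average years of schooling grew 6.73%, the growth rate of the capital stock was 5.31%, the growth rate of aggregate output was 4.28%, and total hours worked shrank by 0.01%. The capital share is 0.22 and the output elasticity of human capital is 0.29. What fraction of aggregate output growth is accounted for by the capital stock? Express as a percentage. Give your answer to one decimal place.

The capital stock contributed 0.22 × 5.31 = 1.1682 pp.
Share of growth = 1.1682 / 4.28 × 100 = 27.294%.

The capital stock accounted for 27.3% of growth.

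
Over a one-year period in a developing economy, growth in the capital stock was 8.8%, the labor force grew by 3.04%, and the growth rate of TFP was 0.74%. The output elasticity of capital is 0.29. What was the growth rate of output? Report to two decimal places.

Output growth was 5.45%.

Labor's share = 1 − 0.29 = 0.71.
The capital stock: 0.29 × 8.8 = 2.552 pp.
The labor force: 0.71 × 3.04 = 2.1584 pp.
Output growth = 0.74 + 4.7104 = 5.4504%.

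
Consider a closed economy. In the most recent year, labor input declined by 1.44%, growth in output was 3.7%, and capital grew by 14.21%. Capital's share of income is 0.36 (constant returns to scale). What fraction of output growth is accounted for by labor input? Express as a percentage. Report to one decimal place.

Labor's share = 1 − 0.36 = 0.64.
Labor input contributed 0.64 × (-1.44) = -0.9216 pp.
Share of growth = -0.9216 / 3.7 × 100 = -24.908%.

-24.9%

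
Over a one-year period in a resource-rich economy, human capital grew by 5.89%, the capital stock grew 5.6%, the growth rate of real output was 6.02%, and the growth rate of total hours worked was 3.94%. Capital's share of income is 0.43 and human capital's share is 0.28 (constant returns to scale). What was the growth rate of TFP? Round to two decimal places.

TFP growth was 0.82%.

Labor's share = 1 − 0.43 − 0.28 = 0.29.
The capital stock: 0.43 × 5.6 = 2.408 pp.
Human capital: 0.28 × 5.89 = 1.6492 pp.
Total hours worked: 0.29 × 3.94 = 1.1426 pp.
TFP growth = 6.02 − 5.1998 = 0.8202%.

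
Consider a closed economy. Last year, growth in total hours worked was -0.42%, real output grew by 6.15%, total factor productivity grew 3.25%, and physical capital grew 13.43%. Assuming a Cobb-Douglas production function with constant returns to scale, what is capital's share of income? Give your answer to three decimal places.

α = 0.240

gY = gA + α·gK + (1−α)·gL, so gY − gA − gL = α(gK − gL).
6.15 − 3.25 + 0.42 = α × (13.43 − (-0.42)).
3.32 = 13.85 α, so α = 0.23971.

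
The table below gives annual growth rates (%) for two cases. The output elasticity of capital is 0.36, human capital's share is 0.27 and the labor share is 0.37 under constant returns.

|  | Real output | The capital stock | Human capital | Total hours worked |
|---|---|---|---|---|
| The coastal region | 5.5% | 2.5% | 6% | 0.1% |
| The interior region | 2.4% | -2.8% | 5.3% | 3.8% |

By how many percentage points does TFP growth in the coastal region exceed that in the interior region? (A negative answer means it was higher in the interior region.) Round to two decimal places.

2.37 percentage points

Labor's share = 1 − 0.36 − 0.27 = 0.37.
The coastal region: TFP = 5.5 − 0.9 − 1.62 − 0.037 = 2.943%.
The interior region: TFP = 2.4 + 1.008 − 1.431 − 1.406 = 0.571%.
Difference = 2.943 − (0.571) = 2.372 pp.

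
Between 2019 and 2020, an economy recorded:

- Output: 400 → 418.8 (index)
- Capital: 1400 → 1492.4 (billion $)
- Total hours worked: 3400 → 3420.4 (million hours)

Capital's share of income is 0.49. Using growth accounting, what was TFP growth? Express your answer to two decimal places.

Output growth = (418.8 − 400) / 400 = 4.7%.
Capital growth = (1492.4 − 1400) / 1400 = 6.6%.
Total hours worked growth = (3420.4 − 3400) / 3400 = 0.6%.
Labor's share = 1 − 0.49 = 0.51.
Capital: 0.49 × 6.6 = 3.234 pp.
Total hours worked: 0.51 × 0.6 = 0.306 pp.
TFP growth = 4.7 − 3.54 = 1.16%.

TFP growth was 1.16%.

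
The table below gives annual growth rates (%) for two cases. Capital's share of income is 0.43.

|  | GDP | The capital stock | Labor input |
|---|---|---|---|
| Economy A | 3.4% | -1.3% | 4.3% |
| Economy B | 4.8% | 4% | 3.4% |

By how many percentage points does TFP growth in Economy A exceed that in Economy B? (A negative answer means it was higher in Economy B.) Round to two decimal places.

Labor's share = 1 − 0.43 = 0.57.
Economy A: TFP = 3.4 + 0.559 − 2.451 = 1.508%.
Economy B: TFP = 4.8 − 1.72 − 1.938 = 1.142%.
Difference = 1.508 − (1.142) = 0.366 pp.

0.37 percentage points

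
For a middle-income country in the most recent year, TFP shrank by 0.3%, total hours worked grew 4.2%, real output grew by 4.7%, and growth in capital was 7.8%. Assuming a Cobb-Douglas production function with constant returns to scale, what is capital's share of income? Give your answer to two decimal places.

0.22

gY = gA + α·gK + (1−α)·gL, so gY − gA − gL = α(gK − gL).
4.7 + 0.3 − 4.2 = α × (7.8 − 4.2).
0.8 = 3.6 α, so α = 0.2222.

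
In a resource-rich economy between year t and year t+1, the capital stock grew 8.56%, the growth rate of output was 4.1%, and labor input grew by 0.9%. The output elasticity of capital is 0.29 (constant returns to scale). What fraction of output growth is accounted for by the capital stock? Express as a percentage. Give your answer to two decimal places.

60.55%

The capital stock contributed 0.29 × 8.56 = 2.4824 pp.
Share of growth = 2.4824 / 4.1 × 100 = 60.5463%.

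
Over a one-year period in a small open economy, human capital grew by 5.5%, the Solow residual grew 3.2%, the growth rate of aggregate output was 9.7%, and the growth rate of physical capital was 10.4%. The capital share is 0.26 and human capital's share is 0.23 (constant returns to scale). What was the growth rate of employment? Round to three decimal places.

Labor's share = 1 − 0.26 − 0.23 = 0.51.
gY = gA + 0.26×10.4 + 0.23×5.5 + 0.51×g.
0.51×g = 9.7 − 3.2 − 3.969 = 2.531.
g = 2.531 / 0.51 = 4.96275%.

4.963%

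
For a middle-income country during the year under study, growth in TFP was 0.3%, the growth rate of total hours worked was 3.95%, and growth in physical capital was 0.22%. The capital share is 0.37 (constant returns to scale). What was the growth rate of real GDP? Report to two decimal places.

Labor's share = 1 − 0.37 = 0.63.
Physical capital: 0.37 × 0.22 = 0.0814 pp.
Total hours worked: 0.63 × 3.95 = 2.4885 pp.
Output growth = 0.3 + 2.5699 = 2.8699%.

Real GDP grew 2.87%.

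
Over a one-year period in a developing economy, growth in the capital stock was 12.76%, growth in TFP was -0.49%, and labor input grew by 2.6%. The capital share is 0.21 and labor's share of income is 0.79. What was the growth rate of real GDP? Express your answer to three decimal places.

Real GDP growth was 4.244%.

Labor's share = 1 − 0.21 = 0.79.
The capital stock: 0.21 × 12.76 = 2.6796 pp.
Labor input: 0.79 × 2.6 = 2.054 pp.
Output growth = -0.49 + 4.7336 = 4.2436%.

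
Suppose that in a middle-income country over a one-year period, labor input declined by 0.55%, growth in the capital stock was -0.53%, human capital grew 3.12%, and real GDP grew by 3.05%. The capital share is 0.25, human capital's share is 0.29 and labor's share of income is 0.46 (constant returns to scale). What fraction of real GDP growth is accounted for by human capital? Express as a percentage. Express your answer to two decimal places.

Human capital contributed 0.29 × 3.12 = 0.9048 pp.
Share of growth = 0.9048 / 3.05 × 100 = 29.6656%.

Human capital accounted for 29.67% of growth.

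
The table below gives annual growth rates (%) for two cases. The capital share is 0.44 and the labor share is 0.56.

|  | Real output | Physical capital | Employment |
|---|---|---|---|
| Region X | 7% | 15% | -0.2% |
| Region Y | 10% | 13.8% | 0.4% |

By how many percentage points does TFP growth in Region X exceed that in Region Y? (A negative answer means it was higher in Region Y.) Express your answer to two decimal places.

Labor's share = 1 − 0.44 = 0.56.
Region X: TFP = 7 − 6.6 + 0.112 = 0.512%.
Region Y: TFP = 10 − 6.072 − 0.224 = 3.704%.
Difference = 0.512 − (3.704) = -3.192 pp.

-3.19 percentage points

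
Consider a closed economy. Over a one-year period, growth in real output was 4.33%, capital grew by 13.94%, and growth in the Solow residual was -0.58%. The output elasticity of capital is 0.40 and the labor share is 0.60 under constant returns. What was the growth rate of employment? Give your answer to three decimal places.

-1.110%

Labor's share = 1 − 0.4 = 0.6.
gY = gA + 0.4×13.94 + 0.6×g.
0.6×g = 4.33 + 0.58 − 5.576 = -0.666.
g = -0.666 / 0.6 = -1.11%.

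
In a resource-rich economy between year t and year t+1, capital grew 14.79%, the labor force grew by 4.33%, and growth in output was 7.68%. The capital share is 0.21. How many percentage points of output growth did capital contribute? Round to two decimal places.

3.11

Contribution = share × growth = 0.21 × 14.79 = 3.1059 pp.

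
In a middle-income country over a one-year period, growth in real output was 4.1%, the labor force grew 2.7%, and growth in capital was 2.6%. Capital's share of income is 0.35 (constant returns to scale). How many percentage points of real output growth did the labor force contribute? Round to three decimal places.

1.755

Labor's share = 1 − 0.35 = 0.65.
Contribution = share × growth = 0.65 × 2.7 = 1.755 pp.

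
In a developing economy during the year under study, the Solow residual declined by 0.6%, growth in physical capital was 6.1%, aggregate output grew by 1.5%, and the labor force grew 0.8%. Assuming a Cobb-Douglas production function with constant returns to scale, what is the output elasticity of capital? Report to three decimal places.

The output elasticity of capital is 0.245.

gY = gA + α·gK + (1−α)·gL, so gY − gA − gL = α(gK − gL).
1.5 + 0.6 − 0.8 = α × (6.1 − 0.8).
1.3 = 5.3 α, so α = 0.24528.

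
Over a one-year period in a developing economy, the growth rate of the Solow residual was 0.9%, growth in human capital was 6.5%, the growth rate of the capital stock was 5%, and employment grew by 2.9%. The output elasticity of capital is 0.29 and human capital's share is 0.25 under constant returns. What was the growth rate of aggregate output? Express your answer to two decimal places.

5.31%

Labor's share = 1 − 0.29 − 0.25 = 0.46.
The capital stock: 0.29 × 5 = 1.45 pp.
Human capital: 0.25 × 6.5 = 1.625 pp.
Employment: 0.46 × 2.9 = 1.334 pp.
Output growth = 0.9 + 4.409 = 5.309%.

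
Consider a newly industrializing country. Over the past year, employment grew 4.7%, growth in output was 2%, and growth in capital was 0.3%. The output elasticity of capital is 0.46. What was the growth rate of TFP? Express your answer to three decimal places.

-0.676%

Labor's share = 1 − 0.46 = 0.54.
Capital: 0.46 × 0.3 = 0.138 pp.
Employment: 0.54 × 4.7 = 2.538 pp.
TFP growth = 2 − 2.676 = -0.676%.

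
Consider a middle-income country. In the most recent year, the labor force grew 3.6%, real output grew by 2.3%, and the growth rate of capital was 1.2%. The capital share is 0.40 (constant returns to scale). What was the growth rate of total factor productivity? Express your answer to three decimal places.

-0.340%

Labor's share = 1 − 0.4 = 0.6.
Capital: 0.4 × 1.2 = 0.48 pp.
The labor force: 0.6 × 3.6 = 2.16 pp.
TFP growth = 2.3 − 2.64 = -0.34%.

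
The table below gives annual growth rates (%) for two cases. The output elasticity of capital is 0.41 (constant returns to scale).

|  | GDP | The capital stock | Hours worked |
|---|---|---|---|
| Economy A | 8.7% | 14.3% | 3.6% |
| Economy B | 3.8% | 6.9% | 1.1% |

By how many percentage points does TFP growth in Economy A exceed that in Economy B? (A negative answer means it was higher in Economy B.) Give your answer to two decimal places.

0.39 percentage points

Labor's share = 1 − 0.41 = 0.59.
Economy A: TFP = 8.7 − 5.863 − 2.124 = 0.713%.
Economy B: TFP = 3.8 − 2.829 − 0.649 = 0.322%.
Difference = 0.713 − (0.322) = 0.391 pp.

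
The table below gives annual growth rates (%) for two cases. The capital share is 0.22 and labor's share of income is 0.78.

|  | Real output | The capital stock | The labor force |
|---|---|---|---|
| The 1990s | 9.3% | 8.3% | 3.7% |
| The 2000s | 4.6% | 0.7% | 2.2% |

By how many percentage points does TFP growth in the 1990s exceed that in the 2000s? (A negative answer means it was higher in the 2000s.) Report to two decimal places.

Labor's share = 1 − 0.22 = 0.78.
The 1990s: TFP = 9.3 − 1.826 − 2.886 = 4.588%.
The 2000s: TFP = 4.6 − 0.154 − 1.716 = 2.73%.
Difference = 4.588 − (2.73) = 1.858 pp.

1.86 percentage points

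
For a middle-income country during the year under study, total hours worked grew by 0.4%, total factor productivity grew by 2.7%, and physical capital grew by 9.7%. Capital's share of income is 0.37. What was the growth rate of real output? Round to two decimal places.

Labor's share = 1 − 0.37 = 0.63.
Physical capital: 0.37 × 9.7 = 3.589 pp.
Total hours worked: 0.63 × 0.4 = 0.252 pp.
Output growth = 2.7 + 3.841 = 6.541%.

6.54%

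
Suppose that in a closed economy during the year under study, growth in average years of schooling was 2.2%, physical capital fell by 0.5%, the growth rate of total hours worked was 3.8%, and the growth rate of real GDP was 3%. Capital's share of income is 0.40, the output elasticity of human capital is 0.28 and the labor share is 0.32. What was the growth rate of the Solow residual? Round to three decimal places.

1.368%

Labor's share = 1 − 0.4 − 0.28 = 0.32.
Physical capital: 0.4 × (-0.5) = -0.2 pp.
Average years of schooling: 0.28 × 2.2 = 0.616 pp.
Total hours worked: 0.32 × 3.8 = 1.216 pp.
TFP growth = 3 − 1.632 = 1.368%.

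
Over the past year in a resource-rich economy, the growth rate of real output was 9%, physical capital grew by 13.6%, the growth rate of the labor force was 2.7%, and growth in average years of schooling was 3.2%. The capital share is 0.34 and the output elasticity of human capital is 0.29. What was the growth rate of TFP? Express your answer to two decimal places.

TFP growth was 2.45%.

Labor's share = 1 − 0.34 − 0.29 = 0.37.
Physical capital: 0.34 × 13.6 = 4.624 pp.
Average years of schooling: 0.29 × 3.2 = 0.928 pp.
The labor force: 0.37 × 2.7 = 0.999 pp.
TFP growth = 9 − 6.551 = 2.449%.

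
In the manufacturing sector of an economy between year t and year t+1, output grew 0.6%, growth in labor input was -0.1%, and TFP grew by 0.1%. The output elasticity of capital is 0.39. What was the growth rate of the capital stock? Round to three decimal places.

Labor's share = 1 − 0.39 = 0.61.
gY = gA + 0.61×(-0.1) + 0.39×g.
0.39×g = 0.6 − 0.1 + 0.061 = 0.561.
g = 0.561 / 0.39 = 1.43846%.

1.438%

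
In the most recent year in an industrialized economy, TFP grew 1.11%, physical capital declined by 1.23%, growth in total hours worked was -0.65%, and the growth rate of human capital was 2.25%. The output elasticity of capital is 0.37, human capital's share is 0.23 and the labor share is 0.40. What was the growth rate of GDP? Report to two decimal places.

0.91%

Labor's share = 1 − 0.37 − 0.23 = 0.4.
Physical capital: 0.37 × (-1.23) = -0.4551 pp.
Human capital: 0.23 × 2.25 = 0.5175 pp.
Total hours worked: 0.4 × (-0.65) = -0.26 pp.
Output growth = 1.11 + (-0.1976) = 0.9124%.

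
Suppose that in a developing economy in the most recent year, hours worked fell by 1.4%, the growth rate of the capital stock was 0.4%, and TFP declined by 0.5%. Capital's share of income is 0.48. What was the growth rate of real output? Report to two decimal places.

-1.04%

Labor's share = 1 − 0.48 = 0.52.
The capital stock: 0.48 × 0.4 = 0.192 pp.
Hours worked: 0.52 × (-1.4) = -0.728 pp.
Output growth = -0.5 + (-0.536) = -1.036%.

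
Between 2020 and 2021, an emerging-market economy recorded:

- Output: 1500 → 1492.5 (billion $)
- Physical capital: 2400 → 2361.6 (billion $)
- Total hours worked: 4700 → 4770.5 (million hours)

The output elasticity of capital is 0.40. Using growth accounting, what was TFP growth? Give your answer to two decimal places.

-0.76%

Output growth = (1492.5 − 1500) / 1500 = -0.5%.
Physical capital growth = (2361.6 − 2400) / 2400 = -1.6%.
Total hours worked growth = (4770.5 − 4700) / 4700 = 1.5%.
Labor's share = 1 − 0.4 = 0.6.
Physical capital: 0.4 × (-1.6) = -0.64 pp.
Total hours worked: 0.6 × 1.5 = 0.9 pp.
TFP growth = -0.5 − 0.26 = -0.76%.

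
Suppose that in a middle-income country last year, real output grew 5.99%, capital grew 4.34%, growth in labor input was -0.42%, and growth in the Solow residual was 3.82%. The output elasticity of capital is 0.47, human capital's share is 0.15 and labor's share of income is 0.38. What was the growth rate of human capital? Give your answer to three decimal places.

Labor's share = 1 − 0.47 − 0.15 = 0.38.
gY = gA + 0.47×4.34 + 0.38×(-0.42) + 0.15×g.
0.15×g = 5.99 − 3.82 − 1.8802 = 0.2898.
g = 0.2898 / 0.15 = 1.932%.

1.932%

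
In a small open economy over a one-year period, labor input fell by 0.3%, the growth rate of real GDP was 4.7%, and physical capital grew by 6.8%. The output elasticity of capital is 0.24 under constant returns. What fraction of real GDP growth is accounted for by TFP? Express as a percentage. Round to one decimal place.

Labor's share = 1 − 0.24 = 0.76.
Physical capital: 0.24 × 6.8 = 1.632 pp.
Labor input: 0.76 × (-0.3) = -0.228 pp.
TFP growth = 4.7 − 1.404 = 3.296%.
TFP share of growth = 3.296 / 4.7 × 100 = 70.128%.

70.1%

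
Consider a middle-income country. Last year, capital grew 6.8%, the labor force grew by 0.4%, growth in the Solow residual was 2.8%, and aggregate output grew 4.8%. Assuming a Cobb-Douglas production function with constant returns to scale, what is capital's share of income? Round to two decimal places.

gY = gA + α·gK + (1−α)·gL, so gY − gA − gL = α(gK − gL).
4.8 − 2.8 − 0.4 = α × (6.8 − 0.4).
1.6 = 6.4 α, so α = 0.25.

0.25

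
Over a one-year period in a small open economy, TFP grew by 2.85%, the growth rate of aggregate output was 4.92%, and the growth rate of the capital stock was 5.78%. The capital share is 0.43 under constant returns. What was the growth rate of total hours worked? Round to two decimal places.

-0.73%

Labor's share = 1 − 0.43 = 0.57.
gY = gA + 0.43×5.78 + 0.57×g.
0.57×g = 4.92 − 2.85 − 2.4854 = -0.4154.
g = -0.4154 / 0.57 = -0.7288%.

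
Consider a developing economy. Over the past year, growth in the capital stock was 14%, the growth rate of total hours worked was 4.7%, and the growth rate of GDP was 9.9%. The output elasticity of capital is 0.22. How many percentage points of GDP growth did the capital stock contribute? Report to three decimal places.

3.080 pp

Contribution = share × growth = 0.22 × 14 = 3.08 pp.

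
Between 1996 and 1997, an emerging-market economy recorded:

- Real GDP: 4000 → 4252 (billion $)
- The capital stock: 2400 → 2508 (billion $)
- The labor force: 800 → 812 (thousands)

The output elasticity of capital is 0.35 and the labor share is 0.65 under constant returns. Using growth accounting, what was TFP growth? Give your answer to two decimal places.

TFP growth was 3.75%.

Real GDP growth = (4252 − 4000) / 4000 = 6.3%.
The capital stock growth = (2508 − 2400) / 2400 = 4.5%.
The labor force growth = (812 − 800) / 800 = 1.5%.
Labor's share = 1 − 0.35 = 0.65.
The capital stock: 0.35 × 4.5 = 1.575 pp.
The labor force: 0.65 × 1.5 = 0.975 pp.
TFP growth = 6.3 − 2.55 = 3.75%.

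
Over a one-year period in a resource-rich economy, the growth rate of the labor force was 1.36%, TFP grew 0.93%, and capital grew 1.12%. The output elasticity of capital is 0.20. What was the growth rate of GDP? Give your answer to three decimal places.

2.242%

Labor's share = 1 − 0.2 = 0.8.
Capital: 0.2 × 1.12 = 0.224 pp.
The labor force: 0.8 × 1.36 = 1.088 pp.
Output growth = 0.93 + 1.312 = 2.242%.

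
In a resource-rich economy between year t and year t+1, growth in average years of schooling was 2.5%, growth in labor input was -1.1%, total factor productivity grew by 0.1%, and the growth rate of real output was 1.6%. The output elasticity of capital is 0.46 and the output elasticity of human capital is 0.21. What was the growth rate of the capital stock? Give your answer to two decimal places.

The capital stock growth was 2.91%.

Labor's share = 1 − 0.46 − 0.21 = 0.33.
gY = gA + 0.21×2.5 + 0.33×(-1.1) + 0.46×g.
0.46×g = 1.6 − 0.1 − 0.162 = 1.338.
g = 1.338 / 0.46 = 2.9087%.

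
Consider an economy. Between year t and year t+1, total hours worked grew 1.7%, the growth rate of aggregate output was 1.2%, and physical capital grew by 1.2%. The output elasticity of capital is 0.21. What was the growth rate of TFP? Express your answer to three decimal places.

Labor's share = 1 − 0.21 = 0.79.
Physical capital: 0.21 × 1.2 = 0.252 pp.
Total hours worked: 0.79 × 1.7 = 1.343 pp.
TFP growth = 1.2 − 1.595 = -0.395%.

-0.395%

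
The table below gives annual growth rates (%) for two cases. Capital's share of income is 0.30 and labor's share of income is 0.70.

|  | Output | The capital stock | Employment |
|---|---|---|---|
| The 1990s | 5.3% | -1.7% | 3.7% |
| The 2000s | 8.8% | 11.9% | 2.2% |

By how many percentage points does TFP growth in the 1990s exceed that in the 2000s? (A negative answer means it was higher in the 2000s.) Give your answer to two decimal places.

Labor's share = 1 − 0.3 = 0.7.
The 1990s: TFP = 5.3 + 0.51 − 2.59 = 3.22%.
The 2000s: TFP = 8.8 − 3.57 − 1.54 = 3.69%.
Difference = 3.22 − (3.69) = -0.47 pp.

-0.47 percentage points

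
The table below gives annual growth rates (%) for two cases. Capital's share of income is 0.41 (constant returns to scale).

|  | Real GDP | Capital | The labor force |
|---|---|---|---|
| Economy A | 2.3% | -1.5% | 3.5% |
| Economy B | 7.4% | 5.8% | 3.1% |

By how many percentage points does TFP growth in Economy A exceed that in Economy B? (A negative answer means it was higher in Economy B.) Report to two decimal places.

Labor's share = 1 − 0.41 = 0.59.
Economy A: TFP = 2.3 + 0.615 − 2.065 = 0.85%.
Economy B: TFP = 7.4 − 2.378 − 1.829 = 3.193%.
Difference = 0.85 − (3.193) = -2.343 pp.

-2.34 percentage points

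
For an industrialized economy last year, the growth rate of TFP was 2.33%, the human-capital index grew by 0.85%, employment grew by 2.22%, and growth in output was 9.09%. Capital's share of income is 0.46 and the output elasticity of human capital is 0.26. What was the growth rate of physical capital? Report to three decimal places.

Physical capital grew 12.864%.

Labor's share = 1 − 0.46 − 0.26 = 0.28.
gY = gA + 0.26×0.85 + 0.28×2.22 + 0.46×g.
0.46×g = 9.09 − 2.33 − 0.8426 = 5.9174.
g = 5.9174 / 0.46 = 12.86391%.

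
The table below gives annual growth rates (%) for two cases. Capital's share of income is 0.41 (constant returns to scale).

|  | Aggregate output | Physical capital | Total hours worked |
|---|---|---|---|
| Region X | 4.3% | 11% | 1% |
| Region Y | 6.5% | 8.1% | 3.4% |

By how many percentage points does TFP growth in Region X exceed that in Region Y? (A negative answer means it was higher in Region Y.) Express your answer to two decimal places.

Labor's share = 1 − 0.41 = 0.59.
Region X: TFP = 4.3 − 4.51 − 0.59 = -0.8%.
Region Y: TFP = 6.5 − 3.321 − 2.006 = 1.173%.
Difference = -0.8 − (1.173) = -1.973 pp.

-1.97 percentage points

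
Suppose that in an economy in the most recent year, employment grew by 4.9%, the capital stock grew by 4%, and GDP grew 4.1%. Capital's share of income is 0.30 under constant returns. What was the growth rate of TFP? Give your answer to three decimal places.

-0.530%

Labor's share = 1 − 0.3 = 0.7.
The capital stock: 0.3 × 4 = 1.2 pp.
Employment: 0.7 × 4.9 = 3.43 pp.
TFP growth = 4.1 − 4.63 = -0.53%.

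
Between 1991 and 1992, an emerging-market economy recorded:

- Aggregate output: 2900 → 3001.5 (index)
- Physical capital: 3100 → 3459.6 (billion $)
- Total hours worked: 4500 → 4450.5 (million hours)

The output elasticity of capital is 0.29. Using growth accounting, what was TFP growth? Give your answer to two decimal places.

TFP growth was 0.92%.

Aggregate output growth = (3001.5 − 2900) / 2900 = 3.5%.
Physical capital growth = (3459.6 − 3100) / 3100 = 11.6%.
Total hours worked growth = (4450.5 − 4500) / 4500 = -1.1%.
Labor's share = 1 − 0.29 = 0.71.
Physical capital: 0.29 × 11.6 = 3.364 pp.
Total hours worked: 0.71 × (-1.1) = -0.781 pp.
TFP growth = 3.5 − 2.583 = 0.917%.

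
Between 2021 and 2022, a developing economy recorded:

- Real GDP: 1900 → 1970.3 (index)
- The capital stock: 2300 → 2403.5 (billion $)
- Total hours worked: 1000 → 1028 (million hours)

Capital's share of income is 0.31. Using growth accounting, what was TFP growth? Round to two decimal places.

0.37%

Real GDP growth = (1970.3 − 1900) / 1900 = 3.7%.
The capital stock growth = (2403.5 − 2300) / 2300 = 4.5%.
Total hours worked growth = (1028 − 1000) / 1000 = 2.8%.
Labor's share = 1 − 0.31 = 0.69.
The capital stock: 0.31 × 4.5 = 1.395 pp.
Total hours worked: 0.69 × 2.8 = 1.932 pp.
TFP growth = 3.7 − 3.327 = 0.373%.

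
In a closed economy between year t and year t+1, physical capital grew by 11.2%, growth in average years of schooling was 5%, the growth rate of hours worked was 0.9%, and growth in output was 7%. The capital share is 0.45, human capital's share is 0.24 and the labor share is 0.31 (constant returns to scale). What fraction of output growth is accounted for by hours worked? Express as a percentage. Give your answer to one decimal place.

Labor's share = 1 − 0.45 − 0.24 = 0.31.
Hours worked contributed 0.31 × 0.9 = 0.279 pp.
Share of growth = 0.279 / 7 × 100 = 3.986%.

Hours worked accounted for 4.0% of growth.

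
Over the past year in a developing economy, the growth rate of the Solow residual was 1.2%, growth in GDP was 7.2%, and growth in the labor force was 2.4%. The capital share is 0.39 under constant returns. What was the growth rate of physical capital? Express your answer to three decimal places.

11.631%

Labor's share = 1 − 0.39 = 0.61.
gY = gA + 0.61×2.4 + 0.39×g.
0.39×g = 7.2 − 1.2 − 1.464 = 4.536.
g = 4.536 / 0.39 = 11.63077%.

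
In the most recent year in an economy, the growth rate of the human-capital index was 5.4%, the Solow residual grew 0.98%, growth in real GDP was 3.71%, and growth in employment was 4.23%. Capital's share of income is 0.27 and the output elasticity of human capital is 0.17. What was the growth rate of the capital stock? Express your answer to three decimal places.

-2.062%

Labor's share = 1 − 0.27 − 0.17 = 0.56.
gY = gA + 0.17×5.4 + 0.56×4.23 + 0.27×g.
0.27×g = 3.71 − 0.98 − 3.2868 = -0.5568.
g = -0.5568 / 0.27 = -2.06222%.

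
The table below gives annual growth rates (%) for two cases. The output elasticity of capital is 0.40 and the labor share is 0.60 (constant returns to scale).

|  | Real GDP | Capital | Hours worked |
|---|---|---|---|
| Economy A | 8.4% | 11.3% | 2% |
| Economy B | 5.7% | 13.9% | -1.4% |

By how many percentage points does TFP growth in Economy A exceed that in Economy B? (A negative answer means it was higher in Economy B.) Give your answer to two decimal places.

Labor's share = 1 − 0.4 = 0.6.
Economy A: TFP = 8.4 − 4.52 − 1.2 = 2.68%.
Economy B: TFP = 5.7 − 5.56 + 0.84 = 0.98%.
Difference = 2.68 − (0.98) = 1.7 pp.

1.70 percentage points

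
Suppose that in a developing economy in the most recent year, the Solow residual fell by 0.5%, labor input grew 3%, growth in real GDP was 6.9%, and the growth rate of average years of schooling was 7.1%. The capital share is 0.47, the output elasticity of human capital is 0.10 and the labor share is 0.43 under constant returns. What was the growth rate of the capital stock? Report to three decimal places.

Labor's share = 1 − 0.47 − 0.1 = 0.43.
gY = gA + 0.1×7.1 + 0.43×3 + 0.47×g.
0.47×g = 6.9 + 0.5 − 2 = 5.4.
g = 5.4 / 0.47 = 11.48936%.

11.489%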